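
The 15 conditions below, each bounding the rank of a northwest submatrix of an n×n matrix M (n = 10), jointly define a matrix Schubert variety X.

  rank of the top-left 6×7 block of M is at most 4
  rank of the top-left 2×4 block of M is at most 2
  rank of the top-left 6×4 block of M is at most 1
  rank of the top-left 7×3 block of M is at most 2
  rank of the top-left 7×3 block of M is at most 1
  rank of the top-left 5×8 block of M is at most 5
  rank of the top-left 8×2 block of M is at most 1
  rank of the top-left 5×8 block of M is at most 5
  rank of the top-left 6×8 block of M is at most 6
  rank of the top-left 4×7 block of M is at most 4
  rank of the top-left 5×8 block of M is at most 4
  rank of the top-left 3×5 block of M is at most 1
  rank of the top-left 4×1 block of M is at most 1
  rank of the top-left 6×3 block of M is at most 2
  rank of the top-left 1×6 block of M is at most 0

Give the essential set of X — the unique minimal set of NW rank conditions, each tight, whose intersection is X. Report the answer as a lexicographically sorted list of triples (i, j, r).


Propagating the 15 rank bounds to every northwest block:

  0 0 0 0 0 0 1 1 1 1
  1 1 1 1 1 1 2 2 2 2
  1 1 1 1 1 2 3 3 3 3
  1 1 1 1 2 3 4 4 4 4
  1 1 1 1 2 3 4 4 5 5
  1 1 1 1 2 3 4 5 6 6
  1 1 1 2 3 4 5 6 7 7
  1 1 2 3 4 5 6 7 8 8
  1 2 3 4 5 6 7 8 9 9
  1 2 3 4 5 6 7 8 9 10

second differences of R give the permutation w = (7, 1, 6, 5, 9, 8, 4, 3, 2, 10).

D(w) has 23 cells with 6 SE-corners; essential set:

[(1, 6, 0), (3, 5, 1), (5, 8, 4), (6, 4, 1), (7, 3, 1), (8, 2, 1)]


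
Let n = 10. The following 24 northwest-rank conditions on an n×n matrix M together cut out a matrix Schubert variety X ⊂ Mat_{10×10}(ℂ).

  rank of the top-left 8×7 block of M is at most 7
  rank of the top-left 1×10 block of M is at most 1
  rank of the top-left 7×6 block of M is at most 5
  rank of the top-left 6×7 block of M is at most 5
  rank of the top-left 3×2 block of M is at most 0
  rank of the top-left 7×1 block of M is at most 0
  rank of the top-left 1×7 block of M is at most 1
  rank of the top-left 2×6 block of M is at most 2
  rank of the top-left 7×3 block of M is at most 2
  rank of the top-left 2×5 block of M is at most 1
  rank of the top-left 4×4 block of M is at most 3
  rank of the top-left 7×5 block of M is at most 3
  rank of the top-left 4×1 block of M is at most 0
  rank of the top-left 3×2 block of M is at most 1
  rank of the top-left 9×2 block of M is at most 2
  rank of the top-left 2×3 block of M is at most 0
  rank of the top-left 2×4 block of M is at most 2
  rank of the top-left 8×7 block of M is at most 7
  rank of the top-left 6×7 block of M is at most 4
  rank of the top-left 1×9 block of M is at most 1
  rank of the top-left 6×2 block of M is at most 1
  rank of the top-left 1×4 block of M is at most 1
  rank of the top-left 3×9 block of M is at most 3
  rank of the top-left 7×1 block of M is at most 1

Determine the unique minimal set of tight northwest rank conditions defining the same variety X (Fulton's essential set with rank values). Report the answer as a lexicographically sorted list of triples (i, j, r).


Propagating the 24 rank bounds to every northwest block:

  i=1: 0, 0, 0, 1, 1, 1, 1, 1, 1, 1
  i=2: 0, 0, 0, 1, 1, 2, 2, 2, 2, 2
  i=3: 0, 0, 1, 2, 2, 3, 3, 3, 3, 3
  i=4: 0, 1, 2, 3, 3, 4, 4, 4, 4, 4
  i=5: 0, 1, 2, 3, 3, 4, 4, 5, 5, 5
  i=6: 0, 1, 2, 3, 3, 4, 4, 5, 6, 6
  i=7: 0, 1, 2, 3, 3, 4, 5, 6, 7, 7
  i=8: 1, 2, 3, 4, 4, 5, 6, 7, 8, 8
  i=9: 1, 2, 3, 4, 5, 6, 7, 8, 9, 9
  i=10: 1, 2, 3, 4, 5, 6, 7, 8, 9, 10

second differences of R give the permutation w = (4, 6, 3, 2, 8, 9, 7, 1, 5, 10).

|D(w)|=18, |Ess(w)|=6:

[(2, 3, 0), (2, 5, 1), (3, 2, 0), (6, 7, 4), (7, 1, 0), (7, 5, 3)]


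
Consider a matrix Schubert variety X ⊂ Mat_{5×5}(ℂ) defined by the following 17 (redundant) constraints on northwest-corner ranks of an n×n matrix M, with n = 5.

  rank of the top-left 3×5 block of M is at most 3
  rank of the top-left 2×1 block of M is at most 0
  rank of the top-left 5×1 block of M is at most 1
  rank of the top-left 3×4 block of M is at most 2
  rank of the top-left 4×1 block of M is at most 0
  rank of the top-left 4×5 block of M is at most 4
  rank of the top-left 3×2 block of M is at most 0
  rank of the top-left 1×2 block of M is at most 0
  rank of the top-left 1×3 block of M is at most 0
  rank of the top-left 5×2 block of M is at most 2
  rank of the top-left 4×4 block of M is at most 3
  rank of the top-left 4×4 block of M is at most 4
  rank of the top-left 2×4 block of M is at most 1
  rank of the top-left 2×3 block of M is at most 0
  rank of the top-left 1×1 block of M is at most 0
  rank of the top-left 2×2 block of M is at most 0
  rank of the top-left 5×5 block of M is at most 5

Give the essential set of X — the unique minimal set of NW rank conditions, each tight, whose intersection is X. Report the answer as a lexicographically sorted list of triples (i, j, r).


Computing R[i][j] = min implied NW-rank bound (n=5, 17 conditions):

  R[1]: 0  0  0  1  1
  R[2]: 0  0  0  1  2
  R[3]: 0  0  1  2  3
  R[4]: 0  1  2  3  4
  R[5]: 1  2  3  4  5

the unique w with this rank table is (4, 5, 3, 2, 1).

3 SE-corners of the 9-cell Rothe diagram give Ess(w):

[(2, 3, 0), (3, 2, 0), (4, 1, 0)]


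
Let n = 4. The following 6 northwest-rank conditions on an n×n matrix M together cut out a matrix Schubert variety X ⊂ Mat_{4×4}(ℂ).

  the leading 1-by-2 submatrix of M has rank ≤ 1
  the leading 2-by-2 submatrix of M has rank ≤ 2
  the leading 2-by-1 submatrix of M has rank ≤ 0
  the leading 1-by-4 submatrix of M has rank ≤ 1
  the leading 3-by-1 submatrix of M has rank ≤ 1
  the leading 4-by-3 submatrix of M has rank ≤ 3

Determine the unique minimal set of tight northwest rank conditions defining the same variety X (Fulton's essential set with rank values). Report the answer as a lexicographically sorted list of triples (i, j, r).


Propagating the 6 rank bounds to every northwest block:

  row 1: 0, 1, 1, 1
  row 2: 0, 1, 2, 2
  row 3: 1, 2, 3, 3
  row 4: 1, 2, 3, 4

second differences of R give the permutation w = (2, 3, 1, 4).

D(w) has 2 cells with 1 SE-corner; essential set:

[(2, 1, 0)]


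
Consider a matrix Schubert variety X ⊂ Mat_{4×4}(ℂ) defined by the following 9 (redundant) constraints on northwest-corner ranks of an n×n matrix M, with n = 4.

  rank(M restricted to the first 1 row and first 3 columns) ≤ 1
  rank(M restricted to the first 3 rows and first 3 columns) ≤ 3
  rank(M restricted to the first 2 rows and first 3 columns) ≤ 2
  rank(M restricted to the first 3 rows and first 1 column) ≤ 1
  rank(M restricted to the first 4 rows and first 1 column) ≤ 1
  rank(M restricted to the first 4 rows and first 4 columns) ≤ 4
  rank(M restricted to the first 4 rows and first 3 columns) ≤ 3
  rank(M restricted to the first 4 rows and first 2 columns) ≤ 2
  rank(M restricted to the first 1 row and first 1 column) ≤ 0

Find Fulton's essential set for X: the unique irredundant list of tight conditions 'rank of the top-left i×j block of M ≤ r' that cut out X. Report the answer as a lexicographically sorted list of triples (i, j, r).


The tightest implied rank at each (i,j), from the 9 conditions:

  i=1: 0 1 1 1
  i=2: 1 2 2 2
  i=3: 1 2 3 3
  i=4: 1 2 3 4

second differences of R give the permutation w = (2, 1, 3, 4).

Fulton essential set (the sole Rothe cell):

[(1, 1, 0)]


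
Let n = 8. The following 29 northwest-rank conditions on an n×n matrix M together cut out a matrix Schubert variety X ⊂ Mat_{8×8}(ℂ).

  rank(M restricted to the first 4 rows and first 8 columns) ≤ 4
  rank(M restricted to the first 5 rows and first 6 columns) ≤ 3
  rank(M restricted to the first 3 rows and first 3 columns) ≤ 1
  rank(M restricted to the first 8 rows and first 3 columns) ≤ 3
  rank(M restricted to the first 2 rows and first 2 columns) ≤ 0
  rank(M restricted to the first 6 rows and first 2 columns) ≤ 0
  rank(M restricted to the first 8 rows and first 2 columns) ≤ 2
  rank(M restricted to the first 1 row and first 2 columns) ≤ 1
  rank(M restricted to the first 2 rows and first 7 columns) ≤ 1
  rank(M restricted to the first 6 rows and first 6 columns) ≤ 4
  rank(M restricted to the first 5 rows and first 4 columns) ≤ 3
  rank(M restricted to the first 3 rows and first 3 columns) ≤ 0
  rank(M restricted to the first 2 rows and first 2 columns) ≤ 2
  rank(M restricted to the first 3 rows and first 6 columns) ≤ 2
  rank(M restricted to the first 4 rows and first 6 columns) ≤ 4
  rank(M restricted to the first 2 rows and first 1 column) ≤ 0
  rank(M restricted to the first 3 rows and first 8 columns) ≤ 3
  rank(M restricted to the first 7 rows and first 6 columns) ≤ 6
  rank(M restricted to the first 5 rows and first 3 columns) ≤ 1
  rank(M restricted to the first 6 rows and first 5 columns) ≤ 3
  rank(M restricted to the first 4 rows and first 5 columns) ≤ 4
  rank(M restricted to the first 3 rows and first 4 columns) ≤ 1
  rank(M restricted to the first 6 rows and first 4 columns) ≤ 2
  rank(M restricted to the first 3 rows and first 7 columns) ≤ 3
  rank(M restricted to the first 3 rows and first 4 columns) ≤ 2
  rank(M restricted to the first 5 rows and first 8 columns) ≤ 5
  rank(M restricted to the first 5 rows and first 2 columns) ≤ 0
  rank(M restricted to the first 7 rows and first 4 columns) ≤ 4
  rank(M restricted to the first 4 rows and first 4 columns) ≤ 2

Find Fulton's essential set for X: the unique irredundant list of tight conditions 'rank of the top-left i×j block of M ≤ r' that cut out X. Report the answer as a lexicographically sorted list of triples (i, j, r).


Computing R[i][j] = min implied NW-rank bound (n=8, 29 conditions):

  R[1]: 0 | 0 | 0 | 1 | 1 | 1 | 1 | 1
  R[2]: 0 | 0 | 0 | 1 | 1 | 1 | 1 | 2
  R[3]: 0 | 0 | 0 | 1 | 2 | 2 | 2 | 3
  R[4]: 0 | 0 | 1 | 2 | 3 | 3 | 3 | 4
  R[5]: 0 | 0 | 1 | 2 | 3 | 3 | 4 | 5
  R[6]: 0 | 0 | 1 | 2 | 3 | 4 | 5 | 6
  R[7]: 1 | 1 | 2 | 3 | 4 | 5 | 6 | 7
  R[8]: 1 | 2 | 3 | 4 | 5 | 6 | 7 | 8

so w = (4, 8, 5, 3, 7, 6, 1, 2).

D(w) has 19 cells with 4 SE-corners; essential set:

[(2, 7, 1), (3, 3, 0), (5, 6, 3), (6, 2, 0)]


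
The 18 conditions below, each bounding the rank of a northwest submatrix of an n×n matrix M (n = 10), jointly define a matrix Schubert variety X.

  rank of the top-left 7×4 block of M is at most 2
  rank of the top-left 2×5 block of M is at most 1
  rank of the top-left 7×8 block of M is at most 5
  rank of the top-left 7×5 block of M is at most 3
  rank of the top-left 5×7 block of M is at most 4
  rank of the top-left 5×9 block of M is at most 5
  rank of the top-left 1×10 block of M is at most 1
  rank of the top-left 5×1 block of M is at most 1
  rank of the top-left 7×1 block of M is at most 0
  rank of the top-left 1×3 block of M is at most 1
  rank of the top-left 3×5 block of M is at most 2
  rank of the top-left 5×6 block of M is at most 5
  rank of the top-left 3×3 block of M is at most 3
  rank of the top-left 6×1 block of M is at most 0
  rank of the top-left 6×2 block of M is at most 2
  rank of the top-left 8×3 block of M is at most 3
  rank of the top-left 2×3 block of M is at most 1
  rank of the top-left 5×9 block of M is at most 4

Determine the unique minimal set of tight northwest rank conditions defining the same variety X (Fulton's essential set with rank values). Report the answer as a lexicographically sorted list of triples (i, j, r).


Rank table r_w(10×10) implied by the 18 constraints:

  row 1: 0 1 1 1 1 1 1 1 1 1
  row 2: 0 1 1 1 1 2 2 2 2 2
  row 3: 0 1 2 2 2 3 3 3 3 3
  row 4: 0 1 2 2 3 4 4 4 4 4
  row 5: 0 1 2 2 3 4 4 4 4 5
  row 6: 0 1 2 2 3 4 5 5 5 6
  row 7: 0 1 2 2 3 4 5 5 6 7
  row 8: 1 2 3 3 4 5 6 6 7 8
  row 9: 1 2 3 4 5 6 7 7 8 9
  row 10: 1 2 3 4 5 6 7 8 9 10

giving w = (2, 6, 3, 5, 10, 7, 9, 1, 4, 8) via Δ²R.

D(w) has 18 cells with 5 SE-corners; essential set:

[(2, 5, 1), (5, 9, 4), (7, 1, 0), (7, 4, 2), (7, 8, 5)]


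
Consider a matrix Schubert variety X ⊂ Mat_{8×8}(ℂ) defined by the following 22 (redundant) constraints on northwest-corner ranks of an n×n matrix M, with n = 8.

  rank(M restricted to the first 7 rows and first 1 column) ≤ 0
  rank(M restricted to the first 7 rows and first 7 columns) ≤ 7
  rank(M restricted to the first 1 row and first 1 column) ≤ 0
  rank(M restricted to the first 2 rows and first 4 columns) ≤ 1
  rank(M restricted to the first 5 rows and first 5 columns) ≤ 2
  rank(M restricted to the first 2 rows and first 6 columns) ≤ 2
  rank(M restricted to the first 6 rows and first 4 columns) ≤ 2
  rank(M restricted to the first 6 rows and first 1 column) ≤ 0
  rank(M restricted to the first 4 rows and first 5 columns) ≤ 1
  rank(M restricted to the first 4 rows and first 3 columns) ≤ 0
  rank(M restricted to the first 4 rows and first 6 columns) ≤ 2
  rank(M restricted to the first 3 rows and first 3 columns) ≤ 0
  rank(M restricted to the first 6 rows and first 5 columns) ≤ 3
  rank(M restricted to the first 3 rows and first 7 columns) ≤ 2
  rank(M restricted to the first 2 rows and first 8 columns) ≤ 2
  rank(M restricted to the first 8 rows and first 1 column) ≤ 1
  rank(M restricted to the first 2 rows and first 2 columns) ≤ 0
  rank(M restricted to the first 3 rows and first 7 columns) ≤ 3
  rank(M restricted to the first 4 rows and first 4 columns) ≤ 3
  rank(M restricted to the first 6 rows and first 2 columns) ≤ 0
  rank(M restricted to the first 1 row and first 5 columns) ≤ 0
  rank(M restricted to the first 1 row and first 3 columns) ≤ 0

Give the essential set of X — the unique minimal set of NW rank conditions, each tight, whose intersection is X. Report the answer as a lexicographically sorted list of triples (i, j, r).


Rank table r_w(8×8) implied by the 22 constraints:

  0 | 0 | 0 | 0 | 0 | 1 | 1 | 1
  0 | 0 | 0 | 1 | 1 | 2 | 2 | 2
  0 | 0 | 0 | 1 | 1 | 2 | 2 | 3
  0 | 0 | 0 | 1 | 1 | 2 | 3 | 4
  0 | 0 | 1 | 2 | 2 | 3 | 4 | 5
  0 | 0 | 1 | 2 | 3 | 4 | 5 | 6
  0 | 1 | 2 | 3 | 4 | 5 | 6 | 7
  1 | 2 | 3 | 4 | 5 | 6 | 7 | 8

so w = (6, 4, 8, 7, 3, 5, 2, 1).

ℓ(w)=22; the 6 essential cells (i,j,r):

[(1, 5, 0), (3, 7, 2), (4, 3, 0), (4, 5, 1), (6, 2, 0), (7, 1, 0)]


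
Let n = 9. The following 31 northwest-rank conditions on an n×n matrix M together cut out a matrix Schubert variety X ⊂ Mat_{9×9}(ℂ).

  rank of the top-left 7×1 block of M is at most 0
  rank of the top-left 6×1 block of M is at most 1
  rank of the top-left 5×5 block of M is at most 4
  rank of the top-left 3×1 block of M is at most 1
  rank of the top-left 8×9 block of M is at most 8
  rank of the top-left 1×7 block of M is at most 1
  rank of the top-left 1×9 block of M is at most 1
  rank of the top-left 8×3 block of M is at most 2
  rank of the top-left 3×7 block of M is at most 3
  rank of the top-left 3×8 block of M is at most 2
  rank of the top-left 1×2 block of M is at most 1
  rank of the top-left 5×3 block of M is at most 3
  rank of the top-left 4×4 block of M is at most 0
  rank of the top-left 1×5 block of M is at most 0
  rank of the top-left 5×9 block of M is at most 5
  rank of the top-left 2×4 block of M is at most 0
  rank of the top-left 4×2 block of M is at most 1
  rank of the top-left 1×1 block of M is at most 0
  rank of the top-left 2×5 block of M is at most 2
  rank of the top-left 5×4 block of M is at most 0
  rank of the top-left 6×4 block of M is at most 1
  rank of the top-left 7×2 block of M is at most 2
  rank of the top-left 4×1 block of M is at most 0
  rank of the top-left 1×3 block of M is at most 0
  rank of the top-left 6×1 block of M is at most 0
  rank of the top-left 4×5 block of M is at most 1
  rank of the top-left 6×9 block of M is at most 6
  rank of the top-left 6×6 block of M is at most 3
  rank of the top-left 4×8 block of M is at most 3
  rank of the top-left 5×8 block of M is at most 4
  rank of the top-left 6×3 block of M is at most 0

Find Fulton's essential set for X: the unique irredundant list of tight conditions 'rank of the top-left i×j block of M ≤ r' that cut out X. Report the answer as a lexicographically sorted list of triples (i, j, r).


Recovering R(i,j) via the rank-extension bound from the 31 conditions:

  R[1]: 0 0 0 0 0 1 1 1 1
  R[2]: 0 0 0 0 1 2 2 2 2
  R[3]: 0 0 0 0 1 2 2 2 3
  R[4]: 0 0 0 0 1 2 3 3 4
  R[5]: 0 0 0 0 1 2 3 4 5
  R[6]: 0 0 0 1 2 3 4 5 6
  R[7]: 0 1 1 2 3 4 5 6 7
  R[8]: 1 2 2 3 4 5 6 7 8
  R[9]: 1 2 3 4 5 6 7 8 9

reading off 1-entries of Δ²R: w = (6, 5, 9, 7, 8, 4, 2, 1, 3).

Fulton essential set (5 of the 27 Rothe cells):

[(1, 5, 0), (3, 8, 2), (5, 4, 0), (6, 3, 0), (7, 1, 0)]


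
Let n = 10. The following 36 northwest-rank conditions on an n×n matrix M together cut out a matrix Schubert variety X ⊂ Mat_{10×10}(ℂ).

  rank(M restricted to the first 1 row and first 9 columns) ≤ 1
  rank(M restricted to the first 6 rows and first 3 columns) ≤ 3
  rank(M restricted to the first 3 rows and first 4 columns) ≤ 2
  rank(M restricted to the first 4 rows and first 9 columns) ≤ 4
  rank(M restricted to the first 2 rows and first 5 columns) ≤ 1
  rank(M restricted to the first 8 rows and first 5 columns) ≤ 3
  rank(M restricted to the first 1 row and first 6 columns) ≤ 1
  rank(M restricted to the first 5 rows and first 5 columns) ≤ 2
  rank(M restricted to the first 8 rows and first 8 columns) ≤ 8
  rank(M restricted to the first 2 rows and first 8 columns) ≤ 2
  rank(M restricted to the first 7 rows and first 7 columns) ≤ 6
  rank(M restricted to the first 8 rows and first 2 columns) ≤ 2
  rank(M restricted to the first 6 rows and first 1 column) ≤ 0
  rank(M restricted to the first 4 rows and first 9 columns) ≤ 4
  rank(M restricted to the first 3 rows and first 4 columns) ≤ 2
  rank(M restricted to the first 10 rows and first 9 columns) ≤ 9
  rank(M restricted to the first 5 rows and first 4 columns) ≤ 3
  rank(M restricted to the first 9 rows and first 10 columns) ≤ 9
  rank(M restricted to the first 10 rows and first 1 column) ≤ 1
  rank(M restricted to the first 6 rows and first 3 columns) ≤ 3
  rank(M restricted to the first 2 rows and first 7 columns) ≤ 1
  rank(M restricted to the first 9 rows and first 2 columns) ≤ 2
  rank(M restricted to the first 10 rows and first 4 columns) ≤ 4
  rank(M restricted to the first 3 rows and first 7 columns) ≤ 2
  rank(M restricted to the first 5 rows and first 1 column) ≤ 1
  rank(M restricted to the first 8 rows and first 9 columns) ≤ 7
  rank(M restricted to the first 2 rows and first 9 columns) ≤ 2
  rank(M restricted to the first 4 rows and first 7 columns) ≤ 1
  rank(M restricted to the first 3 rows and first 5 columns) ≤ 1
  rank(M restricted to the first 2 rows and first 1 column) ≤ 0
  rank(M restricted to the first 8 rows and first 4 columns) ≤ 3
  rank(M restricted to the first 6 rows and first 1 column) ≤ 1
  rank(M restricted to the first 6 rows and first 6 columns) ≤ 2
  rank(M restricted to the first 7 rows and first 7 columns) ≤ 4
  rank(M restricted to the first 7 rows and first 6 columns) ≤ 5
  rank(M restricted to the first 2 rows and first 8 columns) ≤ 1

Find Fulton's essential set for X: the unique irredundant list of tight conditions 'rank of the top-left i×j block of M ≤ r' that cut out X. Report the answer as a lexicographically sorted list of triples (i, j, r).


Rank table r_w(10×10) implied by the 36 constraints:

  i=1: 0, 1, 1, 1, 1, 1, 1, 1, 1, 1
  i=2: 0, 1, 1, 1, 1, 1, 1, 1, 2, 2
  i=3: 0, 1, 1, 1, 1, 1, 1, 2, 3, 3
  i=4: 0, 1, 1, 1, 1, 1, 1, 2, 3, 4
  i=5: 0, 1, 2, 2, 2, 2, 2, 3, 4, 5
  i=6: 0, 1, 2, 2, 2, 2, 3, 4, 5, 6
  i=7: 1, 2, 3, 3, 3, 3, 4, 5, 6, 7
  i=8: 1, 2, 3, 3, 3, 4, 5, 6, 7, 8
  i=9: 1, 2, 3, 4, 4, 5, 6, 7, 8, 9
  i=10: 1, 2, 3, 4, 5, 6, 7, 8, 9, 10

the unique w with this rank table is (2, 9, 8, 10, 3, 7, 1, 6, 4, 5).

|D(w)|=27, |Ess(w)|=5:

[(2, 8, 1), (4, 7, 1), (6, 1, 0), (6, 6, 2), (8, 5, 3)]


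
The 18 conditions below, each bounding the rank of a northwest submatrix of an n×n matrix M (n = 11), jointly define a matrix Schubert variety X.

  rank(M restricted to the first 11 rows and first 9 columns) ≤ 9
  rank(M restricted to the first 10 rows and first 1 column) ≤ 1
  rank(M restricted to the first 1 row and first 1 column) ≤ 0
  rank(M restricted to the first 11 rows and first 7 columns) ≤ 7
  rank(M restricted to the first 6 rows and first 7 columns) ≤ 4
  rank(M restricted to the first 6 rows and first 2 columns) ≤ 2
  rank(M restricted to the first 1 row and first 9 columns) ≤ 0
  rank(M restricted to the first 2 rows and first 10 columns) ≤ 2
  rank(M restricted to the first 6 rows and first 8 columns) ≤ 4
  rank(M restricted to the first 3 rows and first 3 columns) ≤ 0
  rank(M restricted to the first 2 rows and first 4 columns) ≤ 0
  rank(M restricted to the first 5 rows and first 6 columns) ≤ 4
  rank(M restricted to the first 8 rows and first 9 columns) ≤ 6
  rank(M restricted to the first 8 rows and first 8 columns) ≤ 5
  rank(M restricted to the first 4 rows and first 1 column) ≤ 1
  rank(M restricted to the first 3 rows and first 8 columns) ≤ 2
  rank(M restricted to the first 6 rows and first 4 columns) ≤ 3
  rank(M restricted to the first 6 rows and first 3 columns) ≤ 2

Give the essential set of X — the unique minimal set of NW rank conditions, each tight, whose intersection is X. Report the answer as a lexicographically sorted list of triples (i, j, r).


The tightest implied rank at each (i,j), from the 18 conditions:

  i=1: 0 0 0 0 0 0 0 0 0 1 1
  i=2: 0 0 0 0 1 1 1 1 1 2 2
  i=3: 0 0 0 1 2 2 2 2 2 3 3
  i=4: 1 1 1 2 3 3 3 3 3 4 4
  i=5: 1 2 2 3 4 4 4 4 4 5 5
  i=6: 1 2 2 3 4 4 4 4 5 6 6
  i=7: 1 2 3 4 5 5 5 5 6 7 7
  i=8: 1 2 3 4 5 5 5 5 6 7 8
  i=9: 1 2 3 4 5 6 6 6 7 8 9
  i=10: 1 2 3 4 5 6 7 7 8 9 10
  i=11: 1 2 3 4 5 6 7 8 9 10 11

giving w = (10, 5, 4, 1, 2, 9, 3, 11, 6, 7, 8) via Δ²R.

6 SE-corners of the 23-cell Rothe diagram give Ess(w):

[(1, 9, 0), (2, 4, 0), (3, 3, 0), (6, 3, 2), (6, 8, 4), (8, 8, 5)]


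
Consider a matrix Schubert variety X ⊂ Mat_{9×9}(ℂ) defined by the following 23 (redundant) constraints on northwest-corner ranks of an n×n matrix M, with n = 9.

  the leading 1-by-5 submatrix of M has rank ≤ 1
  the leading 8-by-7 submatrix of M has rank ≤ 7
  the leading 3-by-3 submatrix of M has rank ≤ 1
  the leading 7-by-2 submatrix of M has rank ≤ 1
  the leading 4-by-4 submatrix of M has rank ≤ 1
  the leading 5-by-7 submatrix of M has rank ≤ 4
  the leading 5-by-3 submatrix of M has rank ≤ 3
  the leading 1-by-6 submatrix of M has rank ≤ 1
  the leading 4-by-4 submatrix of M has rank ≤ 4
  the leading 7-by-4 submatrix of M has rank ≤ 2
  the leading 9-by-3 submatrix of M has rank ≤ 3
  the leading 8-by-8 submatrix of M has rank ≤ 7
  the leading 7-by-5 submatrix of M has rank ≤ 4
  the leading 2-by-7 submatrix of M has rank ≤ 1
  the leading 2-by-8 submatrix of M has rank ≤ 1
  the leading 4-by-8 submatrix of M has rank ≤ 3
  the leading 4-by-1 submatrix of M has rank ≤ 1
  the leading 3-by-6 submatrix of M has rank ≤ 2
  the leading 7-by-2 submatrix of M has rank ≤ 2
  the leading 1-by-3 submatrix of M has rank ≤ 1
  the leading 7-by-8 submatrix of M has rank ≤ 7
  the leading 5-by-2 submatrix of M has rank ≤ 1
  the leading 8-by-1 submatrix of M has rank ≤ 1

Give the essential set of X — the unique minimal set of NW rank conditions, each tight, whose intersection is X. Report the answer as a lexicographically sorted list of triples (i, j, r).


Reconstructing r_w from the 23 given conditions:

  1, 1, 1, 1, 1, 1, 1, 1, 1
  1, 1, 1, 1, 1, 1, 1, 1, 2
  1, 1, 1, 1, 2, 2, 2, 2, 3
  1, 1, 1, 1, 2, 3, 3, 3, 4
  1, 1, 2, 2, 3, 4, 4, 4, 5
  1, 1, 2, 2, 3, 4, 5, 5, 6
  1, 1, 2, 2, 3, 4, 5, 6, 7
  1, 2, 3, 3, 4, 5, 6, 7, 8
  1, 2, 3, 4, 5, 6, 7, 8, 9

the unique w with this rank table is (1, 9, 5, 6, 3, 7, 8, 2, 4).

Fulton essential set (4 of the 18 Rothe cells):

[(2, 8, 1), (4, 4, 1), (7, 2, 1), (7, 4, 2)]


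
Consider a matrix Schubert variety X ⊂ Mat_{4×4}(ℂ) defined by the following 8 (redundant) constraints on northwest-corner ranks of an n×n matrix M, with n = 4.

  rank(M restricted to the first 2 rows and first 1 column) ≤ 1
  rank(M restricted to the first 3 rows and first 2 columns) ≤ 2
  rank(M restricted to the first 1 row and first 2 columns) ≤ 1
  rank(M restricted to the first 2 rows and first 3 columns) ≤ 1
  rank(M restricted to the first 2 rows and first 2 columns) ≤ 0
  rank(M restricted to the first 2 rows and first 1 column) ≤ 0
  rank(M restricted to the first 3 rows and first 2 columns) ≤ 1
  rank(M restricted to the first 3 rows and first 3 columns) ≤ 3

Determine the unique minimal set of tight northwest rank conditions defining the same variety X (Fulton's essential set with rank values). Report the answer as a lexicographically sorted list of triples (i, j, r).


Rank table r_w(4×4) implied by the 8 constraints:

  R[1]: 0, 0, 1, 1
  R[2]: 0, 0, 1, 2
  R[3]: 1, 1, 2, 3
  R[4]: 1, 2, 3, 4

second differences of R give the permutation w = (3, 4, 1, 2).

1 SE-corner of the 4-cell Rothe diagram gives Ess(w):

[(2, 2, 0)]


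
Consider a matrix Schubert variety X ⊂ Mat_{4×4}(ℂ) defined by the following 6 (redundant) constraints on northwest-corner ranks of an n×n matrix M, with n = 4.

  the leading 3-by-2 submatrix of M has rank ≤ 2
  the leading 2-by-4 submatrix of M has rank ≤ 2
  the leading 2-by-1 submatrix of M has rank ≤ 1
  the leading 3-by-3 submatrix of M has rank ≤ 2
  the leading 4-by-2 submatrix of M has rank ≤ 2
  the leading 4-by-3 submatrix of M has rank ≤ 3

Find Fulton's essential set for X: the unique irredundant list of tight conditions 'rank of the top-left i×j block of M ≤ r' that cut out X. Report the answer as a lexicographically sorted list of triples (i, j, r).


Propagating the 6 rank bounds to every northwest block:

  1  1  1  1
  1  2  2  2
  1  2  2  3
  1  2  3  4

so w = (1, 2, 4, 3).

|D(w)|=1, |Ess(w)|=1:

[(3, 3, 2)]


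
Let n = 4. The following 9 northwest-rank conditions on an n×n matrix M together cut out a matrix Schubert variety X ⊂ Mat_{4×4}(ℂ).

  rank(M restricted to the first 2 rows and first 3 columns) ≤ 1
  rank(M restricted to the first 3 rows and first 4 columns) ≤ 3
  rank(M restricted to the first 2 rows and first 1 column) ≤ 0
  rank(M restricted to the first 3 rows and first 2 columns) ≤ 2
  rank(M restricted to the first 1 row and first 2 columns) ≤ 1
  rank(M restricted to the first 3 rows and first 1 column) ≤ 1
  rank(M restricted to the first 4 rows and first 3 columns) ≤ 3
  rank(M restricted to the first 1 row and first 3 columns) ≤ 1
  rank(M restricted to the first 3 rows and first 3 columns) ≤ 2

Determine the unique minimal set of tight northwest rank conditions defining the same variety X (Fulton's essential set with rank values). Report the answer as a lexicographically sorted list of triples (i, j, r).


Computing R[i][j] = min implied NW-rank bound (n=4, 9 conditions):

  i=1: 0 1 1 1
  i=2: 0 1 1 2
  i=3: 1 2 2 3
  i=4: 1 2 3 4

so w = (2, 4, 1, 3).

ℓ(w)=3; the 2 essential cells (i,j,r):

[(2, 1, 0), (2, 3, 1)]


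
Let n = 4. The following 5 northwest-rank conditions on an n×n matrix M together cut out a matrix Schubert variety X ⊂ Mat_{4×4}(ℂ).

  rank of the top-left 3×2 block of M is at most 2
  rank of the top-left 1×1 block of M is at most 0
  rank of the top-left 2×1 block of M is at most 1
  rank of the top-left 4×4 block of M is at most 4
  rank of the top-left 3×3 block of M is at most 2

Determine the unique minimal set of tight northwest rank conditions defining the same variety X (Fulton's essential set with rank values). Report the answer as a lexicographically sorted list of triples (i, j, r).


Rank table r_w(4×4) implied by the 5 constraints:

  i=1: 0, 1, 1, 1
  i=2: 1, 2, 2, 2
  i=3: 1, 2, 2, 3
  i=4: 1, 2, 3, 4

second differences of R give the permutation w = (2, 1, 4, 3).

Fulton essential set (2 of the 2 Rothe cells):

[(1, 1, 0), (3, 3, 2)]


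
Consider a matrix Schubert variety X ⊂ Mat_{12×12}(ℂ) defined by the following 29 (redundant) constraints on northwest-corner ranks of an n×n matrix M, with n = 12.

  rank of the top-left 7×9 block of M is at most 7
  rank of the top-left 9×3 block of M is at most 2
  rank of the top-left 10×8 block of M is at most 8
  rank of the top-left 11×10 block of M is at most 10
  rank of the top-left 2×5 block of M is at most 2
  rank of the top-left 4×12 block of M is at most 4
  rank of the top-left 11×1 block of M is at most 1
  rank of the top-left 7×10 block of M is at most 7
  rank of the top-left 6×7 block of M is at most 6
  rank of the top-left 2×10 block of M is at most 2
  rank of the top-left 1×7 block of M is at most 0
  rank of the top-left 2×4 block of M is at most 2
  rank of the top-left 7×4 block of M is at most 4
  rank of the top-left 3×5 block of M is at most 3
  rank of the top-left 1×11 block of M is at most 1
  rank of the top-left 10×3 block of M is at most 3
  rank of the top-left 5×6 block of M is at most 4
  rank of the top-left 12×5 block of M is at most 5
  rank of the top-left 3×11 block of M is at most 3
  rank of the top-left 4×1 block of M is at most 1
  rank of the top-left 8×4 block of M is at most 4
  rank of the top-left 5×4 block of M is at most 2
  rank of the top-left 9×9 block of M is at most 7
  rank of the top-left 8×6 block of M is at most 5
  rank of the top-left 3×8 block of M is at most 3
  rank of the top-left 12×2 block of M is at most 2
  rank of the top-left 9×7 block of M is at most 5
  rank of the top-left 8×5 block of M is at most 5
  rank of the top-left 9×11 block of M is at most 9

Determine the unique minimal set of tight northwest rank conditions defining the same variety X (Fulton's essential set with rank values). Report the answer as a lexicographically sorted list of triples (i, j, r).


Recovering R(i,j) via the rank-extension bound from the 29 conditions:

  R[1]: 0, 0, 0, 0, 0, 0, 0, 1, 1, 1, 1, 1
  R[2]: 1, 1, 1, 1, 1, 1, 1, 2, 2, 2, 2, 2
  R[3]: 1, 2, 2, 2, 2, 2, 2, 3, 3, 3, 3, 3
  R[4]: 1, 2, 2, 2, 3, 3, 3, 4, 4, 4, 4, 4
  R[5]: 1, 2, 2, 2, 3, 4, 4, 5, 5, 5, 5, 5
  R[6]: 1, 2, 2, 3, 4, 5, 5, 6, 6, 6, 6, 6
  R[7]: 1, 2, 2, 3, 4, 5, 5, 6, 7, 7, 7, 7
  R[8]: 1, 2, 2, 3, 4, 5, 5, 6, 7, 8, 8, 8
  R[9]: 1, 2, 2, 3, 4, 5, 5, 6, 7, 8, 9, 9
  R[10]: 1, 2, 3, 4, 5, 6, 6, 7, 8, 9, 10, 10
  R[11]: 1, 2, 3, 4, 5, 6, 7, 8, 9, 10, 11, 11
  R[12]: 1, 2, 3, 4, 5, 6, 7, 8, 9, 10, 11, 12

so w = (8, 1, 2, 5, 6, 4, 9, 10, 11, 3, 7, 12).

Fulton essential set (4 of the 18 Rothe cells):

[(1, 7, 0), (5, 4, 2), (9, 3, 2), (9, 7, 5)]


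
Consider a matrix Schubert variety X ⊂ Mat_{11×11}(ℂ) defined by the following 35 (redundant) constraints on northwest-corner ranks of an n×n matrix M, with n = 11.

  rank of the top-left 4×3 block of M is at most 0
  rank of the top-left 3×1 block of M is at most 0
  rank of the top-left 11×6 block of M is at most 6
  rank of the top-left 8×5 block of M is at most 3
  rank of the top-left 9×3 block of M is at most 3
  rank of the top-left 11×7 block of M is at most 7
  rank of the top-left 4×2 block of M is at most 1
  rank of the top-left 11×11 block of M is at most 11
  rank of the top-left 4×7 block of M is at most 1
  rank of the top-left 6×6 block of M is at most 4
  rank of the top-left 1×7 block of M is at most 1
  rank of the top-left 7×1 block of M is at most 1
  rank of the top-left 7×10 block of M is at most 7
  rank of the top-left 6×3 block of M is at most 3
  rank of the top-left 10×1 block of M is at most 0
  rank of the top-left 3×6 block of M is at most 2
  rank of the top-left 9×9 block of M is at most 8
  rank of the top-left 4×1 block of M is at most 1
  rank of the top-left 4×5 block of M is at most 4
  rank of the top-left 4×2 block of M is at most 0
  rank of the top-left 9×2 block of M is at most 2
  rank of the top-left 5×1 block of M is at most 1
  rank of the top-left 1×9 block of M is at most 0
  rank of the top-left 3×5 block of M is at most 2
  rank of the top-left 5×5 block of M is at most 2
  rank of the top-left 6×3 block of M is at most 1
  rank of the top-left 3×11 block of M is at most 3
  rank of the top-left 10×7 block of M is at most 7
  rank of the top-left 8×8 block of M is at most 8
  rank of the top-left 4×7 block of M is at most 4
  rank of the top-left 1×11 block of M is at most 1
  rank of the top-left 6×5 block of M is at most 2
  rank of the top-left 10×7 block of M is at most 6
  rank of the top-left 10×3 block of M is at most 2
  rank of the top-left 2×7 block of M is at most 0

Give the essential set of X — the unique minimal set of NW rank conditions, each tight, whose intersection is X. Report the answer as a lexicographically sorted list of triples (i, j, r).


Computing R[i][j] = min implied NW-rank bound (n=11, 35 conditions):

  row 1: 0, 0, 0, 0, 0, 0, 0, 0, 0, 1, 1
  row 2: 0, 0, 0, 0, 0, 0, 0, 1, 1, 2, 2
  row 3: 0, 0, 0, 1, 1, 1, 1, 2, 2, 3, 3
  row 4: 0, 0, 0, 1, 1, 1, 1, 2, 3, 4, 4
  row 5: 0, 1, 1, 2, 2, 2, 2, 3, 4, 5, 5
  row 6: 0, 1, 1, 2, 2, 3, 3, 4, 5, 6, 6
  row 7: 0, 1, 2, 3, 3, 4, 4, 5, 6, 7, 7
  row 8: 0, 1, 2, 3, 3, 4, 5, 6, 7, 8, 8
  row 9: 0, 1, 2, 3, 4, 5, 6, 7, 8, 9, 9
  row 10: 0, 1, 2, 3, 4, 5, 6, 7, 8, 9, 10
  row 11: 1, 2, 3, 4, 5, 6, 7, 8, 9, 10, 11

hence w(1..11) = (10, 8, 4, 9, 2, 6, 3, 7, 5, 11, 1).

Rothe diagram D(w) (34 cells), 8 SE-corners (essential conditions):

[(1, 9, 0), (2, 7, 0), (4, 3, 0), (4, 7, 1), (6, 3, 1), (6, 5, 2), (8, 5, 3), (10, 1, 0)]


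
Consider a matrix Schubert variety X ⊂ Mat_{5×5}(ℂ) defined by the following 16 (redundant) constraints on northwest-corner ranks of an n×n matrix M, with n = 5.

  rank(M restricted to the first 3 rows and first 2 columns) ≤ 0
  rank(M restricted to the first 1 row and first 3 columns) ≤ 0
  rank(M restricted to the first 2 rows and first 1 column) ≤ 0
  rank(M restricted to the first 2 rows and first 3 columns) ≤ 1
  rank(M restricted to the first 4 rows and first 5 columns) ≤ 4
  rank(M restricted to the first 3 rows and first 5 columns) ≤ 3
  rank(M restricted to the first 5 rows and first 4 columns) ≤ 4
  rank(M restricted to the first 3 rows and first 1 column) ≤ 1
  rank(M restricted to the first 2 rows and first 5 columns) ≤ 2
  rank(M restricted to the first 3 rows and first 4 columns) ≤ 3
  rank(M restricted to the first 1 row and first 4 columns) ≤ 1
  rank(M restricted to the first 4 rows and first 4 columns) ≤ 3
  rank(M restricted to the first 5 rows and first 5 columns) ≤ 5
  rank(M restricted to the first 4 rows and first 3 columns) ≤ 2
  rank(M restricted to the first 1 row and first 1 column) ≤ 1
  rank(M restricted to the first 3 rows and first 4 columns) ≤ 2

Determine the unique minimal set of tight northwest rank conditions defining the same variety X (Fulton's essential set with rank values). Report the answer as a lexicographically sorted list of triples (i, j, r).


Rank table r_w(5×5) implied by the 16 constraints:

  R[1]: 0 0 0 1 1
  R[2]: 0 0 1 2 2
  R[3]: 0 0 1 2 3
  R[4]: 1 1 2 3 4
  R[5]: 1 2 3 4 5

so w = (4, 3, 5, 1, 2).

|D(w)|=7, |Ess(w)|=2:

[(1, 3, 0), (3, 2, 0)]


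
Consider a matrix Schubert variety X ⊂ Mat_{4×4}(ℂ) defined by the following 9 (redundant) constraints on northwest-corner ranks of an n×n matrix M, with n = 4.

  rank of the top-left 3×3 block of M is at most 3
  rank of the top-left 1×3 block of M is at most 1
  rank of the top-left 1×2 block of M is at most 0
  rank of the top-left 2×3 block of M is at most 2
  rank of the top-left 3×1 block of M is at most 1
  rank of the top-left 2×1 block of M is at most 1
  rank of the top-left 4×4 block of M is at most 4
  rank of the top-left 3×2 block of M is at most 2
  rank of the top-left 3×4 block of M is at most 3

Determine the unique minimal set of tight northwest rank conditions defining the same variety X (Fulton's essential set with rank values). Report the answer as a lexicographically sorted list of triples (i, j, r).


Rank table r_w(4×4) implied by the 9 constraints:

  R[1]: 0 0 1 1
  R[2]: 1 1 2 2
  R[3]: 1 2 3 3
  R[4]: 1 2 3 4

giving w = (3, 1, 2, 4) via Δ²R.

|D(w)|=2, |Ess(w)|=1:

[(1, 2, 0)]


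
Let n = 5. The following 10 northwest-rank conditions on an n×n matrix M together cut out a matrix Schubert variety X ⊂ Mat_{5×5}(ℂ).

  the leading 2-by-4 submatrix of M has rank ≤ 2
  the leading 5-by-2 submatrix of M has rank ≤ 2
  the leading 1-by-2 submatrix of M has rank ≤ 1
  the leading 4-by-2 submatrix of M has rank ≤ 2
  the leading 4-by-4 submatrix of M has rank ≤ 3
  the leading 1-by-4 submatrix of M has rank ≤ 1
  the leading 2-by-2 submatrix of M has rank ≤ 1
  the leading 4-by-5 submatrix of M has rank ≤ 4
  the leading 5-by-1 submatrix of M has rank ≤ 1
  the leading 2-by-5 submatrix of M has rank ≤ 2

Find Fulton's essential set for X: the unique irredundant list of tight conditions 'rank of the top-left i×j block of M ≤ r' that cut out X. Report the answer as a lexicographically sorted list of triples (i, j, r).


Propagating the 10 rank bounds to every northwest block:

  R[1]: 1 1 1 1 1
  R[2]: 1 1 2 2 2
  R[3]: 1 2 3 3 3
  R[4]: 1 2 3 3 4
  R[5]: 1 2 3 4 5

second differences of R give the permutation w = (1, 3, 2, 5, 4).

Rothe diagram D(w) (2 cells), 2 SE-corners (essential conditions):

[(2, 2, 1), (4, 4, 3)]


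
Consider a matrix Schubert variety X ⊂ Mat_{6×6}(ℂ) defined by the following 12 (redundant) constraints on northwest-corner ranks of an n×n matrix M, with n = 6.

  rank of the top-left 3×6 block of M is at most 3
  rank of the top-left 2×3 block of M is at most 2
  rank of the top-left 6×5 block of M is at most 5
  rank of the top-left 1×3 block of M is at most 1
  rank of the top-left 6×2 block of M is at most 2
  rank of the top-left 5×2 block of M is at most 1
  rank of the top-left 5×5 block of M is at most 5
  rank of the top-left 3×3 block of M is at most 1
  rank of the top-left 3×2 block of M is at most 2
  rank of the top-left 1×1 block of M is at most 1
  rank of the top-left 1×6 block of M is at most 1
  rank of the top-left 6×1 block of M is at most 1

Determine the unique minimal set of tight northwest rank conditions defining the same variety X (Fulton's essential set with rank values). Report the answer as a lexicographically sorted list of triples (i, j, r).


The tightest implied rank at each (i,j), from the 12 conditions:

  1 1 1 1 1 1
  1 1 1 2 2 2
  1 1 1 2 3 3
  1 1 2 3 4 4
  1 1 2 3 4 5
  1 2 3 4 5 6

giving w = (1, 4, 5, 3, 6, 2) via Δ²R.

Rothe diagram D(w) (6 cells), 2 SE-corners (essential conditions):

[(3, 3, 1), (5, 2, 1)]


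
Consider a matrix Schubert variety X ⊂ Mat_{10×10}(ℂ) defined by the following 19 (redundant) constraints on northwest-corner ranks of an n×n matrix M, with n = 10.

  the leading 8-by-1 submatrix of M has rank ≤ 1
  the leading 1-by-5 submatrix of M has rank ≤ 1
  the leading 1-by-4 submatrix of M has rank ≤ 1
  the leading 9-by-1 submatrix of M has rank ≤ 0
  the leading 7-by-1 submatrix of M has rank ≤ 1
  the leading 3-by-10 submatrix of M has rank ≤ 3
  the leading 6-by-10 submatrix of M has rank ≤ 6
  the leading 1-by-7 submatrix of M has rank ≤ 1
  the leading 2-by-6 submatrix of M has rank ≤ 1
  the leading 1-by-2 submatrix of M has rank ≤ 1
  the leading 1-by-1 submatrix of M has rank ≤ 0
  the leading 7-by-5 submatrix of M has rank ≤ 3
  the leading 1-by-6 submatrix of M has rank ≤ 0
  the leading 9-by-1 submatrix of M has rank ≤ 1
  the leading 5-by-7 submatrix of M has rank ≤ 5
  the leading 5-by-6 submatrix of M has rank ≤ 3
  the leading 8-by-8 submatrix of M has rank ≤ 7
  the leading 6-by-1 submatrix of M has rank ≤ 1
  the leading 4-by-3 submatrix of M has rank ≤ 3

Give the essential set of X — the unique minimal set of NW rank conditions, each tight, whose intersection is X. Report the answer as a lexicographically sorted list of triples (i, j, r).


Propagating the 19 rank bounds to every northwest block:

  i=1: 0 | 0 | 0 | 0 | 0 | 0 | 1 | 1 | 1 | 1
  i=2: 0 | 1 | 1 | 1 | 1 | 1 | 2 | 2 | 2 | 2
  i=3: 0 | 1 | 2 | 2 | 2 | 2 | 3 | 3 | 3 | 3
  i=4: 0 | 1 | 2 | 3 | 3 | 3 | 4 | 4 | 4 | 4
  i=5: 0 | 1 | 2 | 3 | 3 | 3 | 4 | 5 | 5 | 5
  i=6: 0 | 1 | 2 | 3 | 3 | 4 | 5 | 6 | 6 | 6
  i=7: 0 | 1 | 2 | 3 | 3 | 4 | 5 | 6 | 7 | 7
  i=8: 0 | 1 | 2 | 3 | 4 | 5 | 6 | 7 | 8 | 8
  i=9: 0 | 1 | 2 | 3 | 4 | 5 | 6 | 7 | 8 | 9
  i=10: 1 | 2 | 3 | 4 | 5 | 6 | 7 | 8 | 9 | 10

hence w(1..10) = (7, 2, 3, 4, 8, 6, 9, 5, 10, 1).

Fulton essential set (4 of the 18 Rothe cells):

[(1, 6, 0), (5, 6, 3), (7, 5, 3), (9, 1, 0)]
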